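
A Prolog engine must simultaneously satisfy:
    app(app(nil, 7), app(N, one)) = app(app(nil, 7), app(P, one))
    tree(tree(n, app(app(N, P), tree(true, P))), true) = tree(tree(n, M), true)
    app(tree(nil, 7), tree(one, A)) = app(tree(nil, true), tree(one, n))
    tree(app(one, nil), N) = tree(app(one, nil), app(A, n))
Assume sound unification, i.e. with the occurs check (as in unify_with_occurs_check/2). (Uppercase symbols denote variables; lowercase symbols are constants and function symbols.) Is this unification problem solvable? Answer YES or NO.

NO

Decompose app/2: app(nil, 7) = app(nil, 7),  app(N, one) = app(P, one).
Delete trivial equation app(nil, 7) = app(nil, 7).
Decompose app/2: N = P,  one = one.
Bind N := P; substituting into the 2 remaining equations that mention N gives: tree(tree(n, app(app(P, P), tree(true, P))), true) = tree(tree(n, M), true),  tree(app(one, nil), P) = tree(app(one, nil), app(A, n)).
Delete trivial equation one = one.
Decompose tree/2: tree(n, app(app(P, P), tree(true, P))) = tree(n, M),  true = true.
Decompose tree/2: n = n,  app(app(P, P), tree(true, P)) = M.
Delete trivial equation n = n.
Bind M := app(app(P, P), tree(true, P)); no other remaining equation mentions M.
Delete trivial equation true = true.
Decompose app/2: tree(nil, 7) = tree(nil, true),  tree(one, A) = tree(one, n).
Decompose tree/2: nil = nil,  7 = true.
Delete trivial equation nil = nil.
Clash: constants 7 and true differ; no unifier exists.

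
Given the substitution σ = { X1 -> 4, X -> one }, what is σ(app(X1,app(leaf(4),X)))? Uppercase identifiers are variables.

app(4,app(leaf(4),one))

Replace each occurrence of X1 with 4.
Replace each occurrence of X with one.
Result: app(4,app(leaf(4),one)).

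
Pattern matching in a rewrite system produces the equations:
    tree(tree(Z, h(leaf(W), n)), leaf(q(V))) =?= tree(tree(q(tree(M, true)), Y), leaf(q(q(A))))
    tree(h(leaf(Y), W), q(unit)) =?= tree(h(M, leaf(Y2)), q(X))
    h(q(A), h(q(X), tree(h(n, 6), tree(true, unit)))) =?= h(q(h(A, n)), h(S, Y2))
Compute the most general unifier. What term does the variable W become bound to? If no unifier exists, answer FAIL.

Decompose tree/2: tree(Z, h(leaf(W), n)) =?= tree(q(tree(M, true)), Y),  leaf(q(V)) =?= leaf(q(q(A))).
Decompose tree/2: Z =?= q(tree(M, true)),  h(leaf(W), n) =?= Y.
Bind Z := q(tree(M, true)); no other remaining equation mentions Z.
Bind Y := h(leaf(W), n); substituting into the one remaining equation that mentions Y gives: tree(h(leaf(h(leaf(W), n)), W), q(unit)) =?= tree(h(M, leaf(Y2)), q(X)).
Decompose leaf/1: q(V) =?= q(q(A)).
Decompose q/1: V =?= q(A).
Bind V := q(A); no other remaining equation mentions V.
Decompose tree/2: h(leaf(h(leaf(W), n)), W) =?= h(M, leaf(Y2)),  q(unit) =?= q(X).
Decompose h/2: leaf(h(leaf(W), n)) =?= M,  W =?= leaf(Y2).
Bind M := leaf(h(leaf(W), n)); no other remaining equation mentions M. Substituting into the earlier binding gives Z := q(tree(leaf(h(leaf(W), n)), true)).
Bind W := leaf(Y2); no other remaining equation mentions W. Substituting into the earlier bindings gives Z := q(tree(leaf(h(leaf(leaf(Y2)), n)), true)), Y := h(leaf(leaf(Y2)), n), M := leaf(h(leaf(leaf(Y2)), n)).
Decompose q/1: unit =?= X.
Bind X := unit; substituting into the remaining equation gives: h(q(A), h(q(unit), tree(h(n, 6), tree(true, unit)))) =?= h(q(h(A, n)), h(S, Y2)).
Decompose h/2: q(A) =?= q(h(A, n)),  h(q(unit), tree(h(n, 6), tree(true, unit))) =?= h(S, Y2).
Decompose q/1: A =?= h(A, n).
Occurs check fails: A occurs in h(A, n); the equation A =?= h(A, n) has no finite solution.

FAIL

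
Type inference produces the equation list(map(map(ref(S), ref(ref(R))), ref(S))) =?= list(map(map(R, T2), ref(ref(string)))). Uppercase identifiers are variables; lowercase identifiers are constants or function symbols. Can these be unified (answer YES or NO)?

YES

Decompose list/1: map(map(ref(S), ref(ref(R))), ref(S)) =?= map(map(R, T2), ref(ref(string))).
Decompose map/2: map(ref(S), ref(ref(R))) =?= map(R, T2),  ref(S) =?= ref(ref(string)).
Decompose map/2: ref(S) =?= R,  ref(ref(R)) =?= T2.
Bind R := ref(S); substituting into the one remaining equation that mentions R gives: ref(ref(ref(S))) =?= T2.
Bind T2 := ref(ref(ref(S))); no other remaining equation mentions T2.
Decompose ref/1: S =?= ref(string).
Bind S := ref(string). Substituting into the earlier bindings gives R := ref(ref(string)), T2 := ref(ref(ref(ref(string)))).
No equations remain and no clash or occurs-check failure arose, so a unifier exists.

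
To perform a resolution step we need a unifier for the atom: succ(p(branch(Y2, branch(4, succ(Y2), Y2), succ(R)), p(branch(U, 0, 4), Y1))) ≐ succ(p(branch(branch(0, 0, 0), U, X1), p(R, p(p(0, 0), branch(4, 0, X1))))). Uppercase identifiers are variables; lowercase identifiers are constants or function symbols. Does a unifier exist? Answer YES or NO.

YES

Decompose succ/1: p(branch(Y2, branch(4, succ(Y2), Y2), succ(R)), p(branch(U, 0, 4), Y1)) ≐ p(branch(branch(0, 0, 0), U, X1), p(R, p(p(0, 0), branch(4, 0, X1)))).
Decompose p/2: branch(Y2, branch(4, succ(Y2), Y2), succ(R)) ≐ branch(branch(0, 0, 0), U, X1),  p(branch(U, 0, 4), Y1) ≐ p(R, p(p(0, 0), branch(4, 0, X1))).
Decompose branch/3: Y2 ≐ branch(0, 0, 0),  branch(4, succ(Y2), Y2) ≐ U,  succ(R) ≐ X1.
Bind Y2 := branch(0, 0, 0); substituting into the one remaining equation that mentions Y2 gives: branch(4, succ(branch(0, 0, 0)), branch(0, 0, 0)) ≐ U.
Bind U := branch(4, succ(branch(0, 0, 0)), branch(0, 0, 0)); substituting into the one remaining equation that mentions U gives: p(branch(branch(4, succ(branch(0, 0, 0)), branch(0, 0, 0)), 0, 4), Y1) ≐ p(R, p(p(0, 0), branch(4, 0, X1))).
Bind X1 := succ(R); substituting into the remaining equation gives: p(branch(branch(4, succ(branch(0, 0, 0)), branch(0, 0, 0)), 0, 4), Y1) ≐ p(R, p(p(0, 0), branch(4, 0, succ(R)))).
Decompose p/2: branch(branch(4, succ(branch(0, 0, 0)), branch(0, 0, 0)), 0, 4) ≐ R,  Y1 ≐ p(p(0, 0), branch(4, 0, succ(R))).
Bind R := branch(branch(4, succ(branch(0, 0, 0)), branch(0, 0, 0)), 0, 4); substituting into the remaining equation gives: Y1 ≐ p(p(0, 0), branch(4, 0, succ(branch(branch(4, succ(branch(0, 0, 0)), branch(0, 0, 0)), 0, 4)))). Substituting into the earlier binding gives X1 := succ(branch(branch(4, succ(branch(0, 0, 0)), branch(0, 0, 0)), 0, 4)).
Bind Y1 := p(p(0, 0), branch(4, 0, succ(branch(branch(4, succ(branch(0, 0, 0)), branch(0, 0, 0)), 0, 4)))).
No equations remain and no clash or occurs-check failure arose, so a unifier exists.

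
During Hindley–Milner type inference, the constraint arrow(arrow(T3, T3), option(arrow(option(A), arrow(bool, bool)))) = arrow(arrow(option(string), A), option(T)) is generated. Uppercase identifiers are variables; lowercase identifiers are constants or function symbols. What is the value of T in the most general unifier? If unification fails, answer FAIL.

Decompose arrow/2: arrow(T3, T3) = arrow(option(string), A),  option(arrow(option(A), arrow(bool, bool))) = option(T).
Decompose arrow/2: T3 = option(string),  T3 = A.
Bind T3 := option(string); substituting into the one remaining equation that mentions T3 gives: option(string) = A.
Bind A := option(string); substituting into the remaining equation gives: option(arrow(option(option(string)), arrow(bool, bool))) = option(T).
Decompose option/1: arrow(option(option(string)), arrow(bool, bool)) = T.
Bind T := arrow(option(option(string)), arrow(bool, bool)).
MGU = { T3 -> option(string), A -> option(string), T -> arrow(option(option(string)), arrow(bool, bool)) }, so T -> arrow(option(option(string)), arrow(bool, bool)).

arrow(option(option(string)), arrow(bool, bool))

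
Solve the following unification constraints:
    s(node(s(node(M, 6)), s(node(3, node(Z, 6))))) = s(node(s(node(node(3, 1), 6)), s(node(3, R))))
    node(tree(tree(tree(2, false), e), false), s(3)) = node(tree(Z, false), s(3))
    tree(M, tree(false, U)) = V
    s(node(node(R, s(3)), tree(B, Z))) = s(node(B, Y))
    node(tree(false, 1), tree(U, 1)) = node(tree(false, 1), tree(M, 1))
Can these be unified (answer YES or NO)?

YES

Decompose s/1: node(s(node(M, 6)), s(node(3, node(Z, 6)))) = node(s(node(node(3, 1), 6)), s(node(3, R))).
Decompose node/2: s(node(M, 6)) = s(node(node(3, 1), 6)),  s(node(3, node(Z, 6))) = s(node(3, R)).
Decompose s/1: node(M, 6) = node(node(3, 1), 6).
Decompose node/2: M = node(3, 1),  6 = 6.
Bind M := node(3, 1); substituting into the 2 remaining equations that mention M gives: tree(node(3, 1), tree(false, U)) = V,  node(tree(false, 1), tree(U, 1)) = node(tree(false, 1), tree(node(3, 1), 1)).
Delete trivial equation 6 = 6.
Decompose s/1: node(3, node(Z, 6)) = node(3, R).
Decompose node/2: 3 = 3,  node(Z, 6) = R.
Delete trivial equation 3 = 3.
Bind R := node(Z, 6); substituting into the one remaining equation that mentions R gives: s(node(node(node(Z, 6), s(3)), tree(B, Z))) = s(node(B, Y)).
Decompose node/2: tree(tree(tree(2, false), e), false) = tree(Z, false),  s(3) = s(3).
Decompose tree/2: tree(tree(2, false), e) = Z,  false = false.
Bind Z := tree(tree(2, false), e); substituting into the one remaining equation that mentions Z gives: s(node(node(node(tree(tree(2, false), e), 6), s(3)), tree(B, tree(tree(2, false), e)))) = s(node(B, Y)). Substituting into the earlier binding gives R := node(tree(tree(2, false), e), 6).
Delete trivial equation false = false.
Delete trivial equation s(3) = s(3).
Bind V := tree(node(3, 1), tree(false, U)); no other remaining equation mentions V.
Decompose s/1: node(node(node(tree(tree(2, false), e), 6), s(3)), tree(B, tree(tree(2, false), e))) = node(B, Y).
Decompose node/2: node(node(tree(tree(2, false), e), 6), s(3)) = B,  tree(B, tree(tree(2, false), e)) = Y.
Bind B := node(node(tree(tree(2, false), e), 6), s(3)); substituting into the one remaining equation that mentions B gives: tree(node(node(tree(tree(2, false), e), 6), s(3)), tree(tree(2, false), e)) = Y.
Bind Y := tree(node(node(tree(tree(2, false), e), 6), s(3)), tree(tree(2, false), e)); no other remaining equation mentions Y.
Decompose node/2: tree(false, 1) = tree(false, 1),  tree(U, 1) = tree(node(3, 1), 1).
Delete trivial equation tree(false, 1) = tree(false, 1).
Decompose tree/2: U = node(3, 1),  1 = 1.
Bind U := node(3, 1); no other remaining equation mentions U. Substituting into the earlier binding gives V := tree(node(3, 1), tree(false, node(3, 1))).
Delete trivial equation 1 = 1.
No equations remain and no clash or occurs-check failure arose, so a unifier exists.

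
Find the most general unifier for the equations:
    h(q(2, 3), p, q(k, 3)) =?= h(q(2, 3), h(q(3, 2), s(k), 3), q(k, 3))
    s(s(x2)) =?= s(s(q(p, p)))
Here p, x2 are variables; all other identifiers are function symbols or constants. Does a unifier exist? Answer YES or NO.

Decompose h/3: q(2, 3) =?= q(2, 3),  p =?= h(q(3, 2), s(k), 3),  q(k, 3) =?= q(k, 3).
Delete trivial equation q(2, 3) =?= q(2, 3).
Bind p := h(q(3, 2), s(k), 3); substituting into the one remaining equation that mentions p gives: s(s(x2)) =?= s(s(q(h(q(3, 2), s(k), 3), h(q(3, 2), s(k), 3)))).
Delete trivial equation q(k, 3) =?= q(k, 3).
Decompose s/1: s(x2) =?= s(q(h(q(3, 2), s(k), 3), h(q(3, 2), s(k), 3))).
Decompose s/1: x2 =?= q(h(q(3, 2), s(k), 3), h(q(3, 2), s(k), 3)).
Bind x2 := q(h(q(3, 2), s(k), 3), h(q(3, 2), s(k), 3)).
No equations remain and no clash or occurs-check failure arose, so a unifier exists.

YES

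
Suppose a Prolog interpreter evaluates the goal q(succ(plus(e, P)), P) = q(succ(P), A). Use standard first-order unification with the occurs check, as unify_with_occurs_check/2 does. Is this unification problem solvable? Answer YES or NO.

Decompose q/2: succ(plus(e, P)) = succ(P),  P = A.
Decompose succ/1: plus(e, P) = P.
Occurs check fails: P occurs in plus(e, P); the equation P = plus(e, P) has no finite solution.

NO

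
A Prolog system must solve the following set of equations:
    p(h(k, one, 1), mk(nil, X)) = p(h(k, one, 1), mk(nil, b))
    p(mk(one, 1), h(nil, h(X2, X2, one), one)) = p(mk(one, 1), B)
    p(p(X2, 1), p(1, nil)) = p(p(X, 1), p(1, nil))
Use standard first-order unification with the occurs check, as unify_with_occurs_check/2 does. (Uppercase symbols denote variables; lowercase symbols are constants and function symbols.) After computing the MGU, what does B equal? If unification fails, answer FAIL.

Decompose p/2: h(k, one, 1) = h(k, one, 1),  mk(nil, X) = mk(nil, b).
Delete trivial equation h(k, one, 1) = h(k, one, 1).
Decompose mk/2: nil = nil,  X = b.
Delete trivial equation nil = nil.
Bind X := b; substituting into the one remaining equation that mentions X gives: p(p(X2, 1), p(1, nil)) = p(p(b, 1), p(1, nil)).
Decompose p/2: mk(one, 1) = mk(one, 1),  h(nil, h(X2, X2, one), one) = B.
Delete trivial equation mk(one, 1) = mk(one, 1).
Bind B := h(nil, h(X2, X2, one), one); no other remaining equation mentions B.
Decompose p/2: p(X2, 1) = p(b, 1),  p(1, nil) = p(1, nil).
Decompose p/2: X2 = b,  1 = 1.
Bind X2 := b; no other remaining equation mentions X2. Substituting into the earlier binding gives B := h(nil, h(b, b, one), one).
Delete trivial equation 1 = 1.
Delete trivial equation p(1, nil) = p(1, nil).
MGU = { X -> b, B -> h(nil, h(b, b, one), one), X2 -> b }, so B -> h(nil, h(b, b, one), one).

h(nil, h(b, b, one), one)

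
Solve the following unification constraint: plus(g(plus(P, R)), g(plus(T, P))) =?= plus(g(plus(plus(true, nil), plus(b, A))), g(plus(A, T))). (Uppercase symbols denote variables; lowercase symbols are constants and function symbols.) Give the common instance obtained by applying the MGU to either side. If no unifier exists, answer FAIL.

plus(g(plus(plus(true, nil), plus(b, plus(true, nil)))), g(plus(plus(true, nil), plus(true, nil))))

Decompose plus/2: g(plus(P, R)) =?= g(plus(plus(true, nil), plus(b, A))),  g(plus(T, P)) =?= g(plus(A, T)).
Decompose g/1: plus(P, R) =?= plus(plus(true, nil), plus(b, A)).
Decompose plus/2: P =?= plus(true, nil),  R =?= plus(b, A).
Bind P := plus(true, nil); substituting into the one remaining equation that mentions P gives: g(plus(T, plus(true, nil))) =?= g(plus(A, T)).
Bind R := plus(b, A); no other remaining equation mentions R.
Decompose g/1: plus(T, plus(true, nil)) =?= plus(A, T).
Decompose plus/2: T =?= A,  plus(true, nil) =?= T.
Bind T := A; substituting into the remaining equation gives: plus(true, nil) =?= A.
Bind A := plus(true, nil). Substituting into the earlier bindings gives R := plus(b, plus(true, nil)), T := plus(true, nil).
Applying the MGU to either side gives plus(g(plus(plus(true, nil), plus(b, plus(true, nil)))), g(plus(plus(true, nil), plus(true, nil)))).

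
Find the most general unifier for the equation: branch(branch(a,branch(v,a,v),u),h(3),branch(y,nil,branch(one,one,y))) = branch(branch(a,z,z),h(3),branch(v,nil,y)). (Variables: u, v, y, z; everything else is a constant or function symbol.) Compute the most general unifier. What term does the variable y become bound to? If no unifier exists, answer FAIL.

FAIL

Decompose branch/3: branch(a,branch(v,a,v),u) = branch(a,z,z),  h(3) = h(3),  branch(y,nil,branch(one,one,y)) = branch(v,nil,y).
Decompose branch/3: a = a,  branch(v,a,v) = z,  u = z.
Delete trivial equation a = a.
Bind z := branch(v,a,v); substituting into the one remaining equation that mentions z gives: u = branch(v,a,v).
Bind u := branch(v,a,v); no other remaining equation mentions u.
Delete trivial equation h(3) = h(3).
Decompose branch/3: y = v,  nil = nil,  branch(one,one,y) = y.
Bind y := v; substituting into the one remaining equation that mentions y gives: branch(one,one,v) = v.
Delete trivial equation nil = nil.
Occurs check fails: v occurs in branch(one,one,v); the equation v = branch(one,one,v) has no finite solution.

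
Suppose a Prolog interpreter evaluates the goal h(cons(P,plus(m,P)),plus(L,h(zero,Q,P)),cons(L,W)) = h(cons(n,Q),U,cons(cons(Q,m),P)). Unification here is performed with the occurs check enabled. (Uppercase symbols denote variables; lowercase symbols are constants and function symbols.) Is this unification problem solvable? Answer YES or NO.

YES

Decompose h/3: cons(P,plus(m,P)) = cons(n,Q),  plus(L,h(zero,Q,P)) = U,  cons(L,W) = cons(cons(Q,m),P).
Decompose cons/2: P = n,  plus(m,P) = Q.
Bind P := n; substituting into the remaining equations gives: plus(m,n) = Q,  plus(L,h(zero,Q,n)) = U,  cons(L,W) = cons(cons(Q,m),n).
Bind Q := plus(m,n); substituting into the remaining equations gives: plus(L,h(zero,plus(m,n),n)) = U,  cons(L,W) = cons(cons(plus(m,n),m),n).
Bind U := plus(L,h(zero,plus(m,n),n)); no other remaining equation mentions U.
Decompose cons/2: L = cons(plus(m,n),m),  W = n.
Bind L := cons(plus(m,n),m); no other remaining equation mentions L. Substituting into the earlier binding gives U := plus(cons(plus(m,n),m),h(zero,plus(m,n),n)).
Bind W := n.
No equations remain and no clash or occurs-check failure arose, so a unifier exists.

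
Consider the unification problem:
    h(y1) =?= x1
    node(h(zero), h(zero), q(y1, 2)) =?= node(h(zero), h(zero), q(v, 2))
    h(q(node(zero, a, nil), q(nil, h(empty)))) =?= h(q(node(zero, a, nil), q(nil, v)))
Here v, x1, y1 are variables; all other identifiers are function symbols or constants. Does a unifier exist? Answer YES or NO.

Bind x1 := h(y1); no other remaining equation mentions x1.
Decompose node/3: h(zero) =?= h(zero),  h(zero) =?= h(zero),  q(y1, 2) =?= q(v, 2).
Delete trivial equation h(zero) =?= h(zero).
Delete trivial equation h(zero) =?= h(zero).
Decompose q/2: y1 =?= v,  2 =?= 2.
Bind y1 := v; no other remaining equation mentions y1. Substituting into the earlier binding gives x1 := h(v).
Delete trivial equation 2 =?= 2.
Decompose h/1: q(node(zero, a, nil), q(nil, h(empty))) =?= q(node(zero, a, nil), q(nil, v)).
Decompose q/2: node(zero, a, nil) =?= node(zero, a, nil),  q(nil, h(empty)) =?= q(nil, v).
Delete trivial equation node(zero, a, nil) =?= node(zero, a, nil).
Decompose q/2: nil =?= nil,  h(empty) =?= v.
Delete trivial equation nil =?= nil.
Bind v := h(empty). Substituting into the earlier bindings gives x1 := h(h(empty)), y1 := h(empty).
No equations remain and no clash or occurs-check failure arose, so a unifier exists.

YES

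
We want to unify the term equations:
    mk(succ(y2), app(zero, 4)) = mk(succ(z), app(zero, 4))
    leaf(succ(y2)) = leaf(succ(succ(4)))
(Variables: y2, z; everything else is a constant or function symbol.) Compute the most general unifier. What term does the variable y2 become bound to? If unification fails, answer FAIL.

succ(4)

Decompose mk/2: succ(y2) = succ(z),  app(zero, 4) = app(zero, 4).
Decompose succ/1: y2 = z.
Bind y2 := z; substituting into the one remaining equation that mentions y2 gives: leaf(succ(z)) = leaf(succ(succ(4))).
Delete trivial equation app(zero, 4) = app(zero, 4).
Decompose leaf/1: succ(z) = succ(succ(4)).
Decompose succ/1: z = succ(4).
Bind z := succ(4). Substituting into the earlier binding gives y2 := succ(4).
MGU = { y2 ↦ succ(4), z ↦ succ(4) }, so y2 ↦ succ(4).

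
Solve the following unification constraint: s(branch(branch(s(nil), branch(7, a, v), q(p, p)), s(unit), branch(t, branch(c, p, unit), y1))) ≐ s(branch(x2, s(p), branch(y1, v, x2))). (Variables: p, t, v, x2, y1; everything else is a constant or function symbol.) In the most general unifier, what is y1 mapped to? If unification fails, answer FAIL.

branch(s(nil), branch(7, a, branch(c, unit, unit)), q(unit, unit))

Decompose s/1: branch(branch(s(nil), branch(7, a, v), q(p, p)), s(unit), branch(t, branch(c, p, unit), y1)) ≐ branch(x2, s(p), branch(y1, v, x2)).
Decompose branch/3: branch(s(nil), branch(7, a, v), q(p, p)) ≐ x2,  s(unit) ≐ s(p),  branch(t, branch(c, p, unit), y1) ≐ branch(y1, v, x2).
Bind x2 := branch(s(nil), branch(7, a, v), q(p, p)); substituting into the one remaining equation that mentions x2 gives: branch(t, branch(c, p, unit), y1) ≐ branch(y1, v, branch(s(nil), branch(7, a, v), q(p, p))).
Decompose s/1: unit ≐ p.
Bind p := unit; substituting into the remaining equation gives: branch(t, branch(c, unit, unit), y1) ≐ branch(y1, v, branch(s(nil), branch(7, a, v), q(unit, unit))). Substituting into the earlier binding gives x2 := branch(s(nil), branch(7, a, v), q(unit, unit)).
Decompose branch/3: t ≐ y1,  branch(c, unit, unit) ≐ v,  y1 ≐ branch(s(nil), branch(7, a, v), q(unit, unit)).
Bind t := y1; no other remaining equation mentions t.
Bind v := branch(c, unit, unit); substituting into the remaining equation gives: y1 ≐ branch(s(nil), branch(7, a, branch(c, unit, unit)), q(unit, unit)). Substituting into the earlier binding gives x2 := branch(s(nil), branch(7, a, branch(c, unit, unit)), q(unit, unit)).
Bind y1 := branch(s(nil), branch(7, a, branch(c, unit, unit)), q(unit, unit)). Substituting into the earlier binding gives t := branch(s(nil), branch(7, a, branch(c, unit, unit)), q(unit, unit)).
MGU = { x2 -> branch(s(nil), branch(7, a, branch(c, unit, unit)), q(unit, unit)), p -> unit, t -> branch(s(nil), branch(7, a, branch(c, unit, unit)), q(unit, unit)), v -> branch(c, unit, unit), y1 -> branch(s(nil), branch(7, a, branch(c, unit, unit)), q(unit, unit)) }, so y1 -> branch(s(nil), branch(7, a, branch(c, unit, unit)), q(unit, unit)).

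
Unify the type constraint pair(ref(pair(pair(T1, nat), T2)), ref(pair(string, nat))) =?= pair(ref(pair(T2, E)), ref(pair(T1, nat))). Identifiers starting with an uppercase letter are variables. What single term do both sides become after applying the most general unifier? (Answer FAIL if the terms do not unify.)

pair(ref(pair(pair(string, nat), pair(string, nat))), ref(pair(string, nat)))

Decompose pair/2: ref(pair(pair(T1, nat), T2)) =?= ref(pair(T2, E)),  ref(pair(string, nat)) =?= ref(pair(T1, nat)).
Decompose ref/1: pair(pair(T1, nat), T2) =?= pair(T2, E).
Decompose pair/2: pair(T1, nat) =?= T2,  T2 =?= E.
Bind T2 := pair(T1, nat); substituting into the one remaining equation that mentions T2 gives: pair(T1, nat) =?= E.
Bind E := pair(T1, nat); no other remaining equation mentions E.
Decompose ref/1: pair(string, nat) =?= pair(T1, nat).
Decompose pair/2: string =?= T1,  nat =?= nat.
Bind T1 := string; no other remaining equation mentions T1. Substituting into the earlier bindings gives T2 := pair(string, nat), E := pair(string, nat).
Delete trivial equation nat =?= nat.
Applying the MGU to either side gives pair(ref(pair(pair(string, nat), pair(string, nat))), ref(pair(string, nat))).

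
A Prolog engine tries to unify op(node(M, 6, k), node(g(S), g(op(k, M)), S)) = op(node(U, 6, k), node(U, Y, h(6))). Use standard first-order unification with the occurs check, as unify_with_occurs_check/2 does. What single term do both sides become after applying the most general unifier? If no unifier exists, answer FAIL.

op(node(g(h(6)), 6, k), node(g(h(6)), g(op(k, g(h(6)))), h(6)))

Decompose op/2: node(M, 6, k) = node(U, 6, k),  node(g(S), g(op(k, M)), S) = node(U, Y, h(6)).
Decompose node/3: M = U,  6 = 6,  k = k.
Bind M := U; substituting into the one remaining equation that mentions M gives: node(g(S), g(op(k, U)), S) = node(U, Y, h(6)).
Delete trivial equation 6 = 6.
Delete trivial equation k = k.
Decompose node/3: g(S) = U,  g(op(k, U)) = Y,  S = h(6).
Bind U := g(S); substituting into the one remaining equation that mentions U gives: g(op(k, g(S))) = Y. Substituting into the earlier binding gives M := g(S).
Bind Y := g(op(k, g(S))); no other remaining equation mentions Y.
Bind S := h(6). Substituting into the earlier bindings gives M := g(h(6)), U := g(h(6)), Y := g(op(k, g(h(6)))).
Applying the MGU to either side gives op(node(g(h(6)), 6, k), node(g(h(6)), g(op(k, g(h(6)))), h(6))).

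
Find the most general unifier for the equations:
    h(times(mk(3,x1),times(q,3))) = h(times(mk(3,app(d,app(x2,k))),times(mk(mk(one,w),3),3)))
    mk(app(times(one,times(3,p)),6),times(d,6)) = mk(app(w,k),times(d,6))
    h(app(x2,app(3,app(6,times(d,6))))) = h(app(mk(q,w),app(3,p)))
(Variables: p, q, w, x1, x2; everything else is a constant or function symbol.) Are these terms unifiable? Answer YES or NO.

Decompose h/1: times(mk(3,x1),times(q,3)) = times(mk(3,app(d,app(x2,k))),times(mk(mk(one,w),3),3)).
Decompose times/2: mk(3,x1) = mk(3,app(d,app(x2,k))),  times(q,3) = times(mk(mk(one,w),3),3).
Decompose mk/2: 3 = 3,  x1 = app(d,app(x2,k)).
Delete trivial equation 3 = 3.
Bind x1 := app(d,app(x2,k)); no other remaining equation mentions x1.
Decompose times/2: q = mk(mk(one,w),3),  3 = 3.
Bind q := mk(mk(one,w),3); substituting into the one remaining equation that mentions q gives: h(app(x2,app(3,app(6,times(d,6))))) = h(app(mk(mk(mk(one,w),3),w),app(3,p))).
Delete trivial equation 3 = 3.
Decompose mk/2: app(times(one,times(3,p)),6) = app(w,k),  times(d,6) = times(d,6).
Decompose app/2: times(one,times(3,p)) = w,  6 = k.
Bind w := times(one,times(3,p)); substituting into the one remaining equation that mentions w gives: h(app(x2,app(3,app(6,times(d,6))))) = h(app(mk(mk(mk(one,times(one,times(3,p))),3),times(one,times(3,p))),app(3,p))). Substituting into the earlier binding gives q := mk(mk(one,times(one,times(3,p))),3).
Clash: constants 6 and k differ; no unifier exists.

NO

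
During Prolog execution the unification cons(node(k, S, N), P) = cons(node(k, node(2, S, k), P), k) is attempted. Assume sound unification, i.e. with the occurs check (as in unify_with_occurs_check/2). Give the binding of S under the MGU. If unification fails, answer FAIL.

Decompose cons/2: node(k, S, N) = node(k, node(2, S, k), P),  P = k.
Decompose node/3: k = k,  S = node(2, S, k),  N = P.
Delete trivial equation k = k.
Occurs check fails: S occurs in node(2, S, k); the equation S = node(2, S, k) has no finite solution.

FAIL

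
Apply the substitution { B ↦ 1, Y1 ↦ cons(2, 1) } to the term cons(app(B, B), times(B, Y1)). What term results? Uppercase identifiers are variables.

cons(app(1, 1), times(1, cons(2, 1)))

Replace each occurrence of B with 1.
Replace each occurrence of Y1 with cons(2, 1).
Result: cons(app(1, 1), times(1, cons(2, 1))).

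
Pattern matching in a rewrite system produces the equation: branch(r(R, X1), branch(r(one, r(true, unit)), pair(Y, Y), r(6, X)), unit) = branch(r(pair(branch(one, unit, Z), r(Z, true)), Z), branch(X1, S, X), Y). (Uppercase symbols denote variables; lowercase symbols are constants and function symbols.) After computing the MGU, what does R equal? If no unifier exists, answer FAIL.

Decompose branch/3: r(R, X1) = r(pair(branch(one, unit, Z), r(Z, true)), Z),  branch(r(one, r(true, unit)), pair(Y, Y), r(6, X)) = branch(X1, S, X),  unit = Y.
Decompose r/2: R = pair(branch(one, unit, Z), r(Z, true)),  X1 = Z.
Bind R := pair(branch(one, unit, Z), r(Z, true)); no other remaining equation mentions R.
Bind X1 := Z; substituting into the one remaining equation that mentions X1 gives: branch(r(one, r(true, unit)), pair(Y, Y), r(6, X)) = branch(Z, S, X).
Decompose branch/3: r(one, r(true, unit)) = Z,  pair(Y, Y) = S,  r(6, X) = X.
Bind Z := r(one, r(true, unit)); no other remaining equation mentions Z. Substituting into the earlier bindings gives R := pair(branch(one, unit, r(one, r(true, unit))), r(r(one, r(true, unit)), true)), X1 := r(one, r(true, unit)).
Bind S := pair(Y, Y); no other remaining equation mentions S.
Occurs check fails: X occurs in r(6, X); the equation X = r(6, X) has no finite solution.

FAIL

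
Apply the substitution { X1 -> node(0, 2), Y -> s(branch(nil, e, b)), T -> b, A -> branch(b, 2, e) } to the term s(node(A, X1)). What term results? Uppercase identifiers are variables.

Replace each occurrence of X1 with node(0, 2).
Replace each occurrence of A with branch(b, 2, e).
Result: s(node(branch(b, 2, e), node(0, 2))).

s(node(branch(b, 2, e), node(0, 2)))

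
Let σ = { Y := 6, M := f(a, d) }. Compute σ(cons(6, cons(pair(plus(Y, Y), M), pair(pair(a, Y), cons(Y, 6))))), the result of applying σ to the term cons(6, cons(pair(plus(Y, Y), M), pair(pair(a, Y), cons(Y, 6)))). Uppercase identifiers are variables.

cons(6, cons(pair(plus(6, 6), f(a, d)), pair(pair(a, 6), cons(6, 6))))

Replace each occurrence of Y with 6.
Replace each occurrence of M with f(a, d).
Result: cons(6, cons(pair(plus(6, 6), f(a, d)), pair(pair(a, 6), cons(6, 6)))).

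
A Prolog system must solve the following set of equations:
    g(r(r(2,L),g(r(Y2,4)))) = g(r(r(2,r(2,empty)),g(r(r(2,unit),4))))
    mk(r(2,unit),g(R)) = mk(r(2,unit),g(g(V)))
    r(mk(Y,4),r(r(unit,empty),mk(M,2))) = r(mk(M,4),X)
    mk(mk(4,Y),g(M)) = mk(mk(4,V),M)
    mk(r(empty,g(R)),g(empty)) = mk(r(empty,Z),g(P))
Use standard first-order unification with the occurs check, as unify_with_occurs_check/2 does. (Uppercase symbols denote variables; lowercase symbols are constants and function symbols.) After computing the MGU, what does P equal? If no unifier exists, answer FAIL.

Decompose g/1: r(r(2,L),g(r(Y2,4))) = r(r(2,r(2,empty)),g(r(r(2,unit),4))).
Decompose r/2: r(2,L) = r(2,r(2,empty)),  g(r(Y2,4)) = g(r(r(2,unit),4)).
Decompose r/2: 2 = 2,  L = r(2,empty).
Delete trivial equation 2 = 2.
Bind L := r(2,empty); no other remaining equation mentions L.
Decompose g/1: r(Y2,4) = r(r(2,unit),4).
Decompose r/2: Y2 = r(2,unit),  4 = 4.
Bind Y2 := r(2,unit); no other remaining equation mentions Y2.
Delete trivial equation 4 = 4.
Decompose mk/2: r(2,unit) = r(2,unit),  g(R) = g(g(V)).
Delete trivial equation r(2,unit) = r(2,unit).
Decompose g/1: R = g(V).
Bind R := g(V); substituting into the one remaining equation that mentions R gives: mk(r(empty,g(g(V))),g(empty)) = mk(r(empty,Z),g(P)).
Decompose r/2: mk(Y,4) = mk(M,4),  r(r(unit,empty),mk(M,2)) = X.
Decompose mk/2: Y = M,  4 = 4.
Bind Y := M; substituting into the one remaining equation that mentions Y gives: mk(mk(4,M),g(M)) = mk(mk(4,V),M).
Delete trivial equation 4 = 4.
Bind X := r(r(unit,empty),mk(M,2)); no other remaining equation mentions X.
Decompose mk/2: mk(4,M) = mk(4,V),  g(M) = M.
Decompose mk/2: 4 = 4,  M = V.
Delete trivial equation 4 = 4.
Bind M := V; substituting into the one remaining equation that mentions M gives: g(V) = V. Substituting into the earlier bindings gives Y := V, X := r(r(unit,empty),mk(V,2)).
Occurs check fails: V occurs in g(V); the equation V = g(V) has no finite solution.

FAIL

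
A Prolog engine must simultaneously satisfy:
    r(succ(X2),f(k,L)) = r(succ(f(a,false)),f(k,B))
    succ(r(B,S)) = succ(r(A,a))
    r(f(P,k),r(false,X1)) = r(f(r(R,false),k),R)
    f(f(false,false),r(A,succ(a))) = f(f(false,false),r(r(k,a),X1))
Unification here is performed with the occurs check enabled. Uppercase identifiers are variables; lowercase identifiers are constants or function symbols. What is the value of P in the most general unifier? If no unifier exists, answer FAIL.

Decompose r/2: succ(X2) = succ(f(a,false)),  f(k,L) = f(k,B).
Decompose succ/1: X2 = f(a,false).
Bind X2 := f(a,false); no other remaining equation mentions X2.
Decompose f/2: k = k,  L = B.
Delete trivial equation k = k.
Bind L := B; no other remaining equation mentions L.
Decompose succ/1: r(B,S) = r(A,a).
Decompose r/2: B = A,  S = a.
Bind B := A; no other remaining equation mentions B. Substituting into the earlier binding gives L := A.
Bind S := a; no other remaining equation mentions S.
Decompose r/2: f(P,k) = f(r(R,false),k),  r(false,X1) = R.
Decompose f/2: P = r(R,false),  k = k.
Bind P := r(R,false); no other remaining equation mentions P.
Delete trivial equation k = k.
Bind R := r(false,X1); no other remaining equation mentions R. Substituting into the earlier binding gives P := r(r(false,X1),false).
Decompose f/2: f(false,false) = f(false,false),  r(A,succ(a)) = r(r(k,a),X1).
Delete trivial equation f(false,false) = f(false,false).
Decompose r/2: A = r(k,a),  succ(a) = X1.
Bind A := r(k,a); no other remaining equation mentions A. Substituting into the earlier bindings gives L := r(k,a), B := r(k,a).
Bind X1 := succ(a). Substituting into the earlier bindings gives P := r(r(false,succ(a)),false), R := r(false,succ(a)).
MGU = { X2 -> f(a,false), L -> r(k,a), B -> r(k,a), S -> a, P -> r(r(false,succ(a)),false), R -> r(false,succ(a)), A -> r(k,a), X1 -> succ(a) }, so P -> r(r(false,succ(a)),false).

r(r(false,succ(a)),false)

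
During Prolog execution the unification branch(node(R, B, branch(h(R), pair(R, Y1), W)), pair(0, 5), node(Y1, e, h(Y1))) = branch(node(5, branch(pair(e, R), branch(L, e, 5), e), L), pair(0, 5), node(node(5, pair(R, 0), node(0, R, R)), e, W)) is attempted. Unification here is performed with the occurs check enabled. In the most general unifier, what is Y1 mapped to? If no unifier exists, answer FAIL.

Decompose branch/3: node(R, B, branch(h(R), pair(R, Y1), W)) = node(5, branch(pair(e, R), branch(L, e, 5), e), L),  pair(0, 5) = pair(0, 5),  node(Y1, e, h(Y1)) = node(node(5, pair(R, 0), node(0, R, R)), e, W).
Decompose node/3: R = 5,  B = branch(pair(e, R), branch(L, e, 5), e),  branch(h(R), pair(R, Y1), W) = L.
Bind R := 5; substituting into the 3 remaining equations that mention R gives: B = branch(pair(e, 5), branch(L, e, 5), e),  branch(h(5), pair(5, Y1), W) = L,  node(Y1, e, h(Y1)) = node(node(5, pair(5, 0), node(0, 5, 5)), e, W).
Bind B := branch(pair(e, 5), branch(L, e, 5), e); no other remaining equation mentions B.
Bind L := branch(h(5), pair(5, Y1), W); no other remaining equation mentions L. Substituting into the earlier binding gives B := branch(pair(e, 5), branch(branch(h(5), pair(5, Y1), W), e, 5), e).
Delete trivial equation pair(0, 5) = pair(0, 5).
Decompose node/3: Y1 = node(5, pair(5, 0), node(0, 5, 5)),  e = e,  h(Y1) = W.
Bind Y1 := node(5, pair(5, 0), node(0, 5, 5)); substituting into the one remaining equation that mentions Y1 gives: h(node(5, pair(5, 0), node(0, 5, 5))) = W. Substituting into the earlier bindings gives B := branch(pair(e, 5), branch(branch(h(5), pair(5, node(5, pair(5, 0), node(0, 5, 5))), W), e, 5), e), L := branch(h(5), pair(5, node(5, pair(5, 0), node(0, 5, 5))), W).
Delete trivial equation e = e.
Bind W := h(node(5, pair(5, 0), node(0, 5, 5))). Substituting into the earlier bindings gives B := branch(pair(e, 5), branch(branch(h(5), pair(5, node(5, pair(5, 0), node(0, 5, 5))), h(node(5, pair(5, 0), node(0, 5, 5)))), e, 5), e), L := branch(h(5), pair(5, node(5, pair(5, 0), node(0, 5, 5))), h(node(5, pair(5, 0), node(0, 5, 5)))).
MGU = { R -> 5, B -> branch(pair(e, 5), branch(branch(h(5), pair(5, node(5, pair(5, 0), node(0, 5, 5))), h(node(5, pair(5, 0), node(0, 5, 5)))), e, 5), e), L -> branch(h(5), pair(5, node(5, pair(5, 0), node(0, 5, 5))), h(node(5, pair(5, 0), node(0, 5, 5)))), Y1 -> node(5, pair(5, 0), node(0, 5, 5)), W -> h(node(5, pair(5, 0), node(0, 5, 5))) }, so Y1 -> node(5, pair(5, 0), node(0, 5, 5)).

node(5, pair(5, 0), node(0, 5, 5))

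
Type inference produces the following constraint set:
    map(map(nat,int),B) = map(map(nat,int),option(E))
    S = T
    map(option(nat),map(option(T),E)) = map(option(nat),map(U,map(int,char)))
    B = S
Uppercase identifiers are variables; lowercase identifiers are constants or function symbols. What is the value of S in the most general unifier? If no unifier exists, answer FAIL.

Decompose map/2: map(nat,int) = map(nat,int),  B = option(E).
Delete trivial equation map(nat,int) = map(nat,int).
Bind B := option(E); substituting into the one remaining equation that mentions B gives: option(E) = S.
Bind S := T; substituting into the one remaining equation that mentions S gives: option(E) = T.
Decompose map/2: option(nat) = option(nat),  map(option(T),E) = map(U,map(int,char)).
Delete trivial equation option(nat) = option(nat).
Decompose map/2: option(T) = U,  E = map(int,char).
Bind U := option(T); no other remaining equation mentions U.
Bind E := map(int,char); substituting into the remaining equation gives: option(map(int,char)) = T. Substituting into the earlier binding gives B := option(map(int,char)).
Bind T := option(map(int,char)). Substituting into the earlier bindings gives S := option(map(int,char)), U := option(option(map(int,char))).
MGU = { B -> option(map(int,char)), S -> option(map(int,char)), U -> option(option(map(int,char))), E -> map(int,char), T -> option(map(int,char)) }, so S -> option(map(int,char)).

option(map(int,char))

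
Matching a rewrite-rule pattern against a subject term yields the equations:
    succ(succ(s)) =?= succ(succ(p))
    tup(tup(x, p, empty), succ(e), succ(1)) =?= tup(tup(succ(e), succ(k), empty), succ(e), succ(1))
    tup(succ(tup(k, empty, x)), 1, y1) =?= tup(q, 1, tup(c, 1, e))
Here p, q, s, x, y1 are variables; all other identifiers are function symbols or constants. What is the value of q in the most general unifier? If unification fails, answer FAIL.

succ(tup(k, empty, succ(e)))

Decompose succ/1: succ(s) =?= succ(p).
Decompose succ/1: s =?= p.
Bind s := p; no other remaining equation mentions s.
Decompose tup/3: tup(x, p, empty) =?= tup(succ(e), succ(k), empty),  succ(e) =?= succ(e),  succ(1) =?= succ(1).
Decompose tup/3: x =?= succ(e),  p =?= succ(k),  empty =?= empty.
Bind x := succ(e); substituting into the one remaining equation that mentions x gives: tup(succ(tup(k, empty, succ(e))), 1, y1) =?= tup(q, 1, tup(c, 1, e)).
Bind p := succ(k); no other remaining equation mentions p. Substituting into the earlier binding gives s := succ(k).
Delete trivial equation empty =?= empty.
Delete trivial equation succ(e) =?= succ(e).
Delete trivial equation succ(1) =?= succ(1).
Decompose tup/3: succ(tup(k, empty, succ(e))) =?= q,  1 =?= 1,  y1 =?= tup(c, 1, e).
Bind q := succ(tup(k, empty, succ(e))); no other remaining equation mentions q.
Delete trivial equation 1 =?= 1.
Bind y1 := tup(c, 1, e).
MGU = { s -> succ(k), x -> succ(e), p -> succ(k), q -> succ(tup(k, empty, succ(e))), y1 -> tup(c, 1, e) }, so q -> succ(tup(k, empty, succ(e))).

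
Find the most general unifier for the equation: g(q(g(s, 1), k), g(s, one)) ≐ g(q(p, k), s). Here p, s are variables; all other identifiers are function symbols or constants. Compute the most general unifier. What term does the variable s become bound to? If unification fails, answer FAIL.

FAIL

Decompose g/2: q(g(s, 1), k) ≐ q(p, k),  g(s, one) ≐ s.
Decompose q/2: g(s, 1) ≐ p,  k ≐ k.
Bind p := g(s, 1); no other remaining equation mentions p.
Delete trivial equation k ≐ k.
Occurs check fails: s occurs in g(s, one); the equation s ≐ g(s, one) has no finite solution.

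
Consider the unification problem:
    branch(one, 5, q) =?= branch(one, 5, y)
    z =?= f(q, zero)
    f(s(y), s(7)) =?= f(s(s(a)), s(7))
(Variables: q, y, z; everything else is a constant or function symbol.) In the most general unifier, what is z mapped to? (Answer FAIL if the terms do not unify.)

f(s(a), zero)

Decompose branch/3: one =?= one,  5 =?= 5,  q =?= y.
Delete trivial equation one =?= one.
Delete trivial equation 5 =?= 5.
Bind q := y; substituting into the one remaining equation that mentions q gives: z =?= f(y, zero).
Bind z := f(y, zero); no other remaining equation mentions z.
Decompose f/2: s(y) =?= s(s(a)),  s(7) =?= s(7).
Decompose s/1: y =?= s(a).
Bind y := s(a); no other remaining equation mentions y. Substituting into the earlier bindings gives q := s(a), z := f(s(a), zero).
Delete trivial equation s(7) =?= s(7).
MGU = { q ↦ s(a), z ↦ f(s(a), zero), y ↦ s(a) }, so z ↦ f(s(a), zero).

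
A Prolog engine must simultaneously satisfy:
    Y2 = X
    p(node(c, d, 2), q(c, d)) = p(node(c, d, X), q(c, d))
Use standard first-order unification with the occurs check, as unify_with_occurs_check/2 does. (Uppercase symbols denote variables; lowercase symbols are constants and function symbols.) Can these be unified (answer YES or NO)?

Bind Y2 := X; no other remaining equation mentions Y2.
Decompose p/2: node(c, d, 2) = node(c, d, X),  q(c, d) = q(c, d).
Decompose node/3: c = c,  d = d,  2 = X.
Delete trivial equation c = c.
Delete trivial equation d = d.
Bind X := 2; no other remaining equation mentions X. Substituting into the earlier binding gives Y2 := 2.
Delete trivial equation q(c, d) = q(c, d).
No equations remain and no clash or occurs-check failure arose, so a unifier exists.

YES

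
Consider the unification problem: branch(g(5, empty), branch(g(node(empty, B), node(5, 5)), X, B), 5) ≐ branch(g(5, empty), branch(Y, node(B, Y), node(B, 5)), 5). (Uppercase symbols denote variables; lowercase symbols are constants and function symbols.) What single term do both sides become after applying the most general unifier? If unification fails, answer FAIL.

FAIL

Decompose branch/3: g(5, empty) ≐ g(5, empty),  branch(g(node(empty, B), node(5, 5)), X, B) ≐ branch(Y, node(B, Y), node(B, 5)),  5 ≐ 5.
Delete trivial equation g(5, empty) ≐ g(5, empty).
Decompose branch/3: g(node(empty, B), node(5, 5)) ≐ Y,  X ≐ node(B, Y),  B ≐ node(B, 5).
Bind Y := g(node(empty, B), node(5, 5)); substituting into the one remaining equation that mentions Y gives: X ≐ node(B, g(node(empty, B), node(5, 5))).
Bind X := node(B, g(node(empty, B), node(5, 5))); no other remaining equation mentions X.
Occurs check fails: B occurs in node(B, 5); the equation B ≐ node(B, 5) has no finite solution.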